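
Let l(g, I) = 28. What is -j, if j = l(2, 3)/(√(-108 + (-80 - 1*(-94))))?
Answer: 14*I*√94/47 ≈ 2.888*I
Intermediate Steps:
j = -14*I*√94/47 (j = 28/(√(-108 + (-80 - 1*(-94)))) = 28/(√(-108 + (-80 + 94))) = 28/(√(-108 + 14)) = 28/(√(-94)) = 28/((I*√94)) = 28*(-I*√94/94) = -14*I*√94/47 ≈ -2.888*I)
-j = -(-14)*I*√94/47 = 14*I*√94/47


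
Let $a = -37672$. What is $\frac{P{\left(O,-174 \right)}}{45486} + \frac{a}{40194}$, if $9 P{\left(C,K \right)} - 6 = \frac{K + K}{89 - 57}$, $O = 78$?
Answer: $- \frac{46627765}{49748688} \approx -0.93727$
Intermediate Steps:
$P{\left(C,K \right)} = \frac{2}{3} + \frac{K}{144}$ ($P{\left(C,K \right)} = \frac{2}{3} + \frac{\left(K + K\right) \frac{1}{89 - 57}}{9} = \frac{2}{3} + \frac{2 K \frac{1}{32}}{9} = \frac{2}{3} + \frac{\frac{1}{16} K}{9} = \frac{2}{3} + \frac{K}{144}$)
$\frac{P{\left(O,-174 \right)}}{45486} + \frac{a}{40194} = \frac{\frac{2}{3} + \frac{1}{144} \left(-174\right)}{45486} - \frac{37672}{40194} = \left(\frac{2}{3} - \frac{29}{24}\right) \frac{1}{45486} - \frac{18836}{20097} = \left(- \frac{13}{24}\right) \frac{1}{45486} - \frac{18836}{20097} = - \frac{13}{1091664} - \frac{18836}{20097} = - \frac{46627765}{49748688}$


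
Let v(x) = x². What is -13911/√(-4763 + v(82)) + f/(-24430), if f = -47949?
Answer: 47949/24430 - 13911*√1961/1961 ≈ -312.17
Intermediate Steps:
-13911/√(-4763 + v(82)) + f/(-24430) = -13911/√(-4763 + 82²) - 47949/(-24430) = -13911/√(-4763 + 6724) - 47949*(-1/24430) = -13911*√1961/1961 + 47949/24430 = 47949/24430 - 13911*√1961/1961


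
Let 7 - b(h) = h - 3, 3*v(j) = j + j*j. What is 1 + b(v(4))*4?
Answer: 43/3 ≈ 14.333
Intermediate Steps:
v(j) = j/3 + j²/3 (v(j) = (j + j*j)/3 = (j + j²)/3 = j/3 + j²/3)
b(h) = 10 - h (b(h) = 7 - (h - 3) = 7 - (-3 + h) = 7 + (3 - h) = 10 - h)
1 + b(v(4))*4 = 1 + (10 - 4*(1 + 4)/3)*4 = 1 + (10 - 4*5/3)*4 = 1 + (10 - 1*20/3)*4 = 1 + (10 - 20/3)*4 = 1 + (10/3)*4 = 1 + 40/3 = 43/3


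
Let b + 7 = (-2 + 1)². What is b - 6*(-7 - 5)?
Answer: 66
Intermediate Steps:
b = -6 (b = -7 + (-2 + 1)² = -7 + (-1)² = -7 + 1 = -6)
b - 6*(-7 - 5) = -6 - 6*(-7 - 5) = -6 - 6*(-12) = -6 + 72 = 66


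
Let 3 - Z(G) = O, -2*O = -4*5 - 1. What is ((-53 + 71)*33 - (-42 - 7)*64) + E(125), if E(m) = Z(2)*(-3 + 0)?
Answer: 7505/2 ≈ 3752.5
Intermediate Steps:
O = 21/2 (O = -(-4*5 - 1)/2 = -(-20 - 1)/2 = -1/2*(-21) = 21/2 ≈ 10.500)
Z(G) = -15/2 (Z(G) = 3 - 1*21/2 = 3 - 21/2 = -15/2)
E(m) = 45/2 (E(m) = -15*(-3 + 0)/2 = -15/2*(-3) = 45/2)
((-53 + 71)*33 - (-42 - 7)*64) + E(125) = ((-53 + 71)*33 - (-42 - 7)*64) + 45/2 = (18*33 - (-49)*64) + 45/2 = (594 - 1*(-3136)) + 45/2 = (594 + 3136) + 45/2 = 3730 + 45/2 = 7505/2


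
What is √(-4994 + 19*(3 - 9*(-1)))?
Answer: I*√4766 ≈ 69.036*I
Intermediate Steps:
√(-4994 + 19*(3 - 9*(-1))) = √(-4994 + 19*(3 + 9)) = √(-4994 + 19*12) = √(-4994 + 228) = √(-4766) = I*√4766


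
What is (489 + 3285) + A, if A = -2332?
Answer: 1442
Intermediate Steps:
(489 + 3285) + A = (489 + 3285) - 2332 = 3774 - 2332 = 1442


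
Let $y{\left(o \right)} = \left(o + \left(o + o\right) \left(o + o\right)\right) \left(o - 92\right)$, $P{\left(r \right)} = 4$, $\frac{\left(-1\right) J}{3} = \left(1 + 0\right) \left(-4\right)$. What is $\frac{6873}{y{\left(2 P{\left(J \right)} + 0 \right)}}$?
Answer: $- \frac{2291}{7392} \approx -0.30993$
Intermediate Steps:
$J = 12$ ($J = - 3 \left(1 + 0\right) \left(-4\right) = - 3 \cdot 1 \left(-4\right) = \left(-3\right) \left(-4\right) = 12$)
$y{\left(o \right)} = \left(-92 + o\right) \left(o + 4 o^{2}\right)$ ($y{\left(o \right)} = \left(o + 2 o 2 o\right) \left(-92 + o\right) = \left(o + 4 o^{2}\right) \left(-92 + o\right) = \left(-92 + o\right) \left(o + 4 o^{2}\right)$)
$\frac{6873}{y{\left(2 P{\left(J \right)} + 0 \right)}} = \frac{6873}{\left(2 \cdot 4 + 0\right) \left(-92 - 367 \left(2 \cdot 4 + 0\right) + 4 \left(2 \cdot 4 + 0\right)^{2}\right)} = \frac{6873}{\left(8 + 0\right) \left(-92 - 367 \left(8 + 0\right) + 4 \left(8 + 0\right)^{2}\right)} = \frac{6873}{8 \left(-92 - 2936 + 4 \cdot 8^{2}\right)} = \frac{6873}{8 \left(-92 - 2936 + 4 \cdot 64\right)} = \frac{6873}{8 \left(-92 - 2936 + 256\right)} = \frac{6873}{8 \left(-2772\right)} = \frac{6873}{-22176} = 6873 \left(- \frac{1}{22176}\right) = - \frac{2291}{7392}$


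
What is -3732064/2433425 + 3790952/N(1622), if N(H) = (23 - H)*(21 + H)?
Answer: -19029715432648/6392989522725 ≈ -2.9767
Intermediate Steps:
N(H) = (21 + H)*(23 - H)
-3732064/2433425 + 3790952/N(1622) = -3732064/2433425 + 3790952/(483 - 1*1622² + 2*1622) = -3732064*1/2433425 + 3790952/(483 - 1*2630884 + 3244) = -3732064/2433425 + 3790952/(483 - 2630884 + 3244) = -3732064/2433425 + 3790952/(-2627157) = -3732064/2433425 + 3790952*(-1/2627157) = -3732064/2433425 - 3790952/2627157 = -19029715432648/6392989522725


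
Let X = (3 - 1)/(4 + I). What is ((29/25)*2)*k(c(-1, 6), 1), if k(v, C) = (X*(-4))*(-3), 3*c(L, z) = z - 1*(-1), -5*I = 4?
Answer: 87/5 ≈ 17.400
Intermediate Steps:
I = -⅘ (I = -⅕*4 = -⅘ ≈ -0.80000)
c(L, z) = ⅓ + z/3 (c(L, z) = (z - 1*(-1))/3 = (z + 1)/3 = (1 + z)/3 = ⅓ + z/3)
X = 5/8 (X = (3 - 1)/(4 - ⅘) = 2/(16/5) = 2*(5/16) = 5/8 ≈ 0.62500)
k(v, C) = 15/2 (k(v, C) = ((5/8)*(-4))*(-3) = -5/2*(-3) = 15/2)
((29/25)*2)*k(c(-1, 6), 1) = ((29/25)*2)*(15/2) = (58/25)*(15/2) = 87/5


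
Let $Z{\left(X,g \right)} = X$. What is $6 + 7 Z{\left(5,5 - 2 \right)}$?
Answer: $41$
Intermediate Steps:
$6 + 7 Z{\left(5,5 - 2 \right)} = 6 + 7 \cdot 5 = 6 + 35 = 41$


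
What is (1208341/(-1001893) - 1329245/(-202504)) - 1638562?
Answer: -332442398655681543/202887340072 ≈ -1.6386e+6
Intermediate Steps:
(1208341/(-1001893) - 1329245/(-202504)) - 1638562 = (1208341*(-1/1001893) - 1329245*(-1/202504)) - 1638562 = (-1208341/1001893 + 1329245/202504) - 1638562 = 1087067374921/202887340072 - 1638562 = -332442398655681543/202887340072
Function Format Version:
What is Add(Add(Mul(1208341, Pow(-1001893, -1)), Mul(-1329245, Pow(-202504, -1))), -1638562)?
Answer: Rational(-332442398655681543, 202887340072) ≈ -1.6386e+6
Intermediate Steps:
Add(Add(Mul(1208341, Pow(-1001893, -1)), Mul(-1329245, Pow(-202504, -1))), -1638562) = Add(Add(Mul(1208341, Rational(-1, 1001893)), Mul(-1329245, Rational(-1, 202504))), -1638562) = Add(Add(Rational(-1208341, 1001893), Rational(1329245, 202504)), -1638562) = Add(Rational(1087067374921, 202887340072), -1638562) = Rational(-332442398655681543, 202887340072)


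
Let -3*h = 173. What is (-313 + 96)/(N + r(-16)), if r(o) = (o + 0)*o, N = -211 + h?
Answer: 651/38 ≈ 17.132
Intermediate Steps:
h = -173/3 (h = -1/3*173 = -173/3 ≈ -57.667)
N = -806/3 (N = -211 - 173/3 = -806/3 ≈ -268.67)
r(o) = o**2 (r(o) = o*o = o**2)
(-313 + 96)/(N + r(-16)) = (-313 + 96)/(-806/3 + (-16)**2) = -217/(-806/3 + 256) = -217/(-38/3) = -217*(-3/38) = 651/38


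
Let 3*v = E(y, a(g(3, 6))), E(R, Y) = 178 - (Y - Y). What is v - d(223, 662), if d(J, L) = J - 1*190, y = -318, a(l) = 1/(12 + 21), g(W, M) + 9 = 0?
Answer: 79/3 ≈ 26.333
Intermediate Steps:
g(W, M) = -9 (g(W, M) = -9 + 0 = -9)
a(l) = 1/33
d(J, L) = -190 + J (d(J, L) = J - 190 = -190 + J)
E(R, Y) = 178 (E(R, Y) = 178 - 1*0 = 178 + 0 = 178)
v = 178/3 (v = (1/3)*178 = 178/3 ≈ 59.333)
v - d(223, 662) = 178/3 - (-190 + 223) = 178/3 - 1*33 = 178/3 - 33 = 79/3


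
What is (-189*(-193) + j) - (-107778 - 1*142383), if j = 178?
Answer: 286816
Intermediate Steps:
(-189*(-193) + j) - (-107778 - 1*142383) = (-189*(-193) + 178) - (-107778 - 1*142383) = (36477 + 178) - (-107778 - 142383) = 36655 - 1*(-250161) = 36655 + 250161 = 286816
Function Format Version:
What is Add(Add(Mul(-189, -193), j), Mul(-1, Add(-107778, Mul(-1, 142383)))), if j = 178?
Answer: 286816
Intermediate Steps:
Add(Add(Mul(-189, -193), j), Mul(-1, Add(-107778, Mul(-1, 142383)))) = Add(Add(Mul(-189, -193), 178), Mul(-1, Add(-107778, Mul(-1, 142383)))) = Add(Add(36477, 178), Mul(-1, Add(-107778, -142383))) = Add(36655, Mul(-1, -250161)) = Add(36655, 250161) = 286816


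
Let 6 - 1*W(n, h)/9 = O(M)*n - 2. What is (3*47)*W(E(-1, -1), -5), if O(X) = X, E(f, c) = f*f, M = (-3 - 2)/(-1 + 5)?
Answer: 46953/4 ≈ 11738.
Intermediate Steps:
M = -5/4 ≈ -1.2500
E(f, c) = f**2
W(n, h) = 72 + 45*n/4 (W(n, h) = 54 - 9*(-5*n/4 - 2) = 54 - 9*(-2 - 5*n/4) = 54 + (18 + 45*n/4) = 72 + 45*n/4)
(3*47)*W(E(-1, -1), -5) = (3*47)*(72 + (45/4)*(-1)**2) = 141*(72 + (45/4)*1) = 141*(72 + 45/4) = 141*(333/4) = 46953/4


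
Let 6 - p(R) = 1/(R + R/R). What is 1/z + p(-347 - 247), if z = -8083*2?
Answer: 57534201/9586438 ≈ 6.0016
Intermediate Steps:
z = -16166
p(R) = 6 - 1/(1 + R) (p(R) = 6 - 1/(R + R/R) = 6 - 1/(R + 1) = 6 - 1/(1 + R))
1/z + p(-347 - 247) = 1/(-16166) + (5 + 6*(-347 - 247))/(1 + (-347 - 247)) = -1/16166 + (5 + 6*(-594))/(1 - 594) = -1/16166 + (5 - 3564)/(-593) = -1/16166 - 1/593*(-3559) = -1/16166 + 3559/593 = 57534201/9586438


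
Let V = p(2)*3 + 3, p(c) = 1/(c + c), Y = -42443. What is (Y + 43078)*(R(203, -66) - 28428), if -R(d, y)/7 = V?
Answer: -72273795/4 ≈ -1.8068e+7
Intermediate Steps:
p(c) = 1/(2*c)
V = 15/4 (V = ((½)/2)*3 + 3 = ((½)*(½))*3 + 3 = (¼)*3 + 3 = ¾ + 3 = 15/4 ≈ 3.7500)
R(d, y) = -105/4 (R(d, y) = -7*15/4 = -105/4)
(Y + 43078)*(R(203, -66) - 28428) = (-42443 + 43078)*(-105/4 - 28428) = 635*(-113817/4) = -72273795/4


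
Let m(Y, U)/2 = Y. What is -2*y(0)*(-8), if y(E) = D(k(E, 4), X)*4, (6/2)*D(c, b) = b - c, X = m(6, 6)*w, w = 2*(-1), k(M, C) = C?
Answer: -1792/3 ≈ -597.33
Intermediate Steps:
m(Y, U) = 2*Y
w = -2
X = -24 (X = (2*6)*(-2) = 12*(-2) = -24)
D(c, b) = -c/3 + b/3 (D(c, b) = (b - c)/3 = -c/3 + b/3)
y(E) = -112/3 (y(E) = (-1/3*4 + (1/3)*(-24))*4 = (-4/3 - 8)*4 = -28/3*4 = -112/3)
-2*y(0)*(-8) = -2*(-112/3)*(-8) = (224/3)*(-8) = -1792/3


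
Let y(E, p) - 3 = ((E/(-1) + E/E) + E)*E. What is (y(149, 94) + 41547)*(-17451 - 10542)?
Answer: -1167280107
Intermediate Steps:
y(E, p) = 3 + E (y(E, p) = 3 + ((E/(-1) + E/E) + E)*E = 3 + ((E*(-1) + 1) + E)*E = 3 + ((-E + 1) + E)*E = 3 + ((1 - E) + E)*E = 3 + 1*E = 3 + E)
(y(149, 94) + 41547)*(-17451 - 10542) = ((3 + 149) + 41547)*(-17451 - 10542) = (152 + 41547)*(-27993) = 41699*(-27993) = -1167280107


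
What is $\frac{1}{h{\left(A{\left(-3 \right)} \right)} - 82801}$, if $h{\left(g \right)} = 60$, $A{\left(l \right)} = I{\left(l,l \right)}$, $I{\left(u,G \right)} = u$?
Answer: $- \frac{1}{82741} \approx -1.2086 \cdot 10^{-5}$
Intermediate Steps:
$A{\left(l \right)} = l$
$\frac{1}{h{\left(A{\left(-3 \right)} \right)} - 82801} = \frac{1}{60 - 82801} = \frac{1}{-82741} = - \frac{1}{82741}$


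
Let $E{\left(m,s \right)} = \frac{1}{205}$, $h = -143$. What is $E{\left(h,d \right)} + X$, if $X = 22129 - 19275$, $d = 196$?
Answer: $\frac{585071}{205} \approx 2854.0$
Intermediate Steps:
$E{\left(m,s \right)} = \frac{1}{205}$
$X = 2854$ ($X = 22129 - 19275 = 2854$)
$E{\left(h,d \right)} + X = \frac{1}{205} + 2854 = \frac{585071}{205}$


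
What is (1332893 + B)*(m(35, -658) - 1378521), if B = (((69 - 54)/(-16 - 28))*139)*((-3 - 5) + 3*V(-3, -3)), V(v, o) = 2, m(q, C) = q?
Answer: -20212554811633/11 ≈ -1.8375e+12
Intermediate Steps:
B = 2085/22 (B = (((69 - 54)/(-16 - 28))*139)*((-3 - 5) + 3*2) = ((15/(-44))*139)*(-8 + 6) = ((15*(-1/44))*139)*(-2) = -15/44*139*(-2) = -2085/44*(-2) = 2085/22 ≈ 94.773)
(1332893 + B)*(m(35, -658) - 1378521) = (1332893 + 2085/22)*(35 - 1378521) = (29325731/22)*(-1378486) = -20212554811633/11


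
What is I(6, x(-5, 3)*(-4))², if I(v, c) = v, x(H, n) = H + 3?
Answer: 36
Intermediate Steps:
x(H, n) = 3 + H
I(6, x(-5, 3)*(-4))² = 6² = 36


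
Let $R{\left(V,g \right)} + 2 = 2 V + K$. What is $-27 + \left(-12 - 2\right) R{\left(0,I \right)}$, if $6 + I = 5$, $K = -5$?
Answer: $71$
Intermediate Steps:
$I = -1$ ($I = -6 + 5 = -1$)
$R{\left(V,g \right)} = -7 + 2 V$ ($R{\left(V,g \right)} = -2 + \left(2 V - 5\right) = -2 + \left(-5 + 2 V\right) = -7 + 2 V$)
$-27 + \left(-12 - 2\right) R{\left(0,I \right)} = -27 + \left(-12 - 2\right) \left(-7 + 2 \cdot 0\right) = -27 - 14 \left(-7 + 0\right) = -27 - -98 = -27 + 98 = 71$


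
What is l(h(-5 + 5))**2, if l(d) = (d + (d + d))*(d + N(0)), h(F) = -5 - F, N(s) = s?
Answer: 5625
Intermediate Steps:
l(d) = 3*d**2 (l(d) = (d + (d + d))*(d + 0) = (d + 2*d)*d = (3*d)*d = 3*d**2)
l(h(-5 + 5))**2 = (3*(-5 - (-5 + 5))**2)**2 = (3*(-5 - 1*0)**2)**2 = (3*(-5 + 0)**2)**2 = (3*(-5)**2)**2 = (3*25)**2 = 75**2 = 5625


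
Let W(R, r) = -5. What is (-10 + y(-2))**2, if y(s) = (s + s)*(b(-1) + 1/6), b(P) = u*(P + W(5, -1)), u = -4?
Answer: 102400/9 ≈ 11378.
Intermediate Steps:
b(P) = 20 - 4*P (b(P) = -4*(P - 5) = -4*(-5 + P) = 20 - 4*P)
y(s) = 145*s/3 (y(s) = (s + s)*((20 - 4*(-1)) + 1/6) = (2*s)*((20 + 4) + 1/6) = (2*s)*(24 + 1/6) = (2*s)*(145/6) = 145*s/3)
(-10 + y(-2))**2 = (-10 + (145/3)*(-2))**2 = (-10 - 290/3)**2 = (-320/3)**2 = 102400/9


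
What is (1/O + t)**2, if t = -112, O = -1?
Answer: 12769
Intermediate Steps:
(1/O + t)**2 = (1/(-1) - 112)**2 = (-1 - 112)**2 = (-113)**2 = 12769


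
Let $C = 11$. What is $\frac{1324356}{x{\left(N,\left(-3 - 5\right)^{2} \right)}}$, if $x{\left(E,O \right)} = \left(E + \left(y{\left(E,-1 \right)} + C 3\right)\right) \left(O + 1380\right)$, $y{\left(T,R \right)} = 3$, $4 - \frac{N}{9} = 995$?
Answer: $- \frac{110363}{1068921} \approx -0.10325$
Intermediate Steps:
$N = -8919$ ($N = 36 - 8955 = -8919$)
$x{\left(E,O \right)} = \left(36 + E\right) \left(1380 + O\right)$ ($x{\left(E,O \right)} = \left(E + \left(3 + 11 \cdot 3\right)\right) \left(O + 1380\right) = \left(E + \left(3 + 33\right)\right) \left(1380 + O\right) = \left(E + 36\right) \left(1380 + O\right) = \left(36 + E\right) \left(1380 + O\right)$)
$\frac{1324356}{x{\left(N,\left(-3 - 5\right)^{2} \right)}} = \frac{1324356}{49680 + 36 \left(-3 - 5\right)^{2} + 1380 \left(-8919\right) - 8919 \left(-3 - 5\right)^{2}} = \frac{1324356}{49680 + 36 \left(-8\right)^{2} - 12308220 - 8919 \left(-8\right)^{2}} = \frac{1324356}{49680 + 36 \cdot 64 - 12308220 - 570816} = \frac{1324356}{49680 + 2304 - 12308220 - 570816} = \frac{1324356}{-12827052} = 1324356 \left(- \frac{1}{12827052}\right) = - \frac{110363}{1068921}$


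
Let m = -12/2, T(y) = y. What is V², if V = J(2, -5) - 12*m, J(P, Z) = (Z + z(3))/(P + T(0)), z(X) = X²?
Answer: 5476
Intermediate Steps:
J(P, Z) = (9 + Z)/P (J(P, Z) = (Z + 3²)/(P + 0) = (Z + 9)/P = (9 + Z)/P)
m = -6 (m = -12*½ = -6)
V = 74 (V = (9 - 5)/2 - 12*(-6) = (½)*4 + 72 = 2 + 72 = 74)
V² = 74² = 5476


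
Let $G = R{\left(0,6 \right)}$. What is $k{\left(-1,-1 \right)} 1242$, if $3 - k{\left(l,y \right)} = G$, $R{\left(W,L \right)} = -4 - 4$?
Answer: $13662$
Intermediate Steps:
$R{\left(W,L \right)} = -8$
$G = -8$
$k{\left(l,y \right)} = 11$ ($k{\left(l,y \right)} = 3 - -8 = 3 + 8 = 11$)
$k{\left(-1,-1 \right)} 1242 = 11 \cdot 1242 = 13662$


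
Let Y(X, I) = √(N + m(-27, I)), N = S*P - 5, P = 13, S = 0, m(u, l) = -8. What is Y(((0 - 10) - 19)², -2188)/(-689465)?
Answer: -I*√13/689465 ≈ -5.2295e-6*I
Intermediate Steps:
N = -5 (N = 0*13 - 5 = 0 - 5 = -5)
Y(X, I) = I*√13 (Y(X, I) = √(-5 - 8) = √(-13) = I*√13)
Y(((0 - 10) - 19)², -2188)/(-689465) = (I*√13)/(-689465) = (I*√13)*(-1/689465) = -I*√13/689465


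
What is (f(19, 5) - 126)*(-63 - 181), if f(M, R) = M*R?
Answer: 7564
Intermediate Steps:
(f(19, 5) - 126)*(-63 - 181) = (19*5 - 126)*(-63 - 181) = (95 - 126)*(-244) = -31*(-244) = 7564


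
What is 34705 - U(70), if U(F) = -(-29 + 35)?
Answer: 34711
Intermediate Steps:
U(F) = -6 (U(F) = -1*6 = -6)
34705 - U(70) = 34705 - 1*(-6) = 34705 + 6 = 34711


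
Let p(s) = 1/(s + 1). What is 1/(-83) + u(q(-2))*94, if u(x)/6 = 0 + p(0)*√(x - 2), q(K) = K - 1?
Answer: -1/83 + 564*I*√5 ≈ -0.012048 + 1261.1*I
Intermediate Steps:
p(s) = 1/(1 + s)
q(K) = -1 + K
u(x) = 6*√(-2 + x) (u(x) = 6*(0 + √(x - 2)/(1 + 0)) = 6*(0 + √(-2 + x)/1) = 6*(0 + 1*√(-2 + x)) = 6*(0 + √(-2 + x)) = 6*√(-2 + x))
1/(-83) + u(q(-2))*94 = 1/(-83) + (6*√(-2 + (-1 - 2)))*94 = -1/83 + (6*√(-2 - 3))*94 = -1/83 + (6*√(-5))*94 = -1/83 + (6*(I*√5))*94 = -1/83 + (6*I*√5)*94 = -1/83 + 564*I*√5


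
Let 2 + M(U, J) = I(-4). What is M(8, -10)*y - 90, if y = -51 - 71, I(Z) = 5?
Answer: -456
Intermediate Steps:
M(U, J) = 3 (M(U, J) = -2 + 5 = 3)
y = -122
M(8, -10)*y - 90 = 3*(-122) - 90 = -366 - 90 = -456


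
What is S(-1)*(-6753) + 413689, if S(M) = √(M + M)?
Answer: 413689 - 6753*I*√2 ≈ 4.1369e+5 - 9550.2*I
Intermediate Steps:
S(M) = √2*√M (S(M) = √(2*M) = √2*√M)
S(-1)*(-6753) + 413689 = (√2*√(-1))*(-6753) + 413689 = (√2*I)*(-6753) + 413689 = (I*√2)*(-6753) + 413689 = -6753*I*√2 + 413689 = 413689 - 6753*I*√2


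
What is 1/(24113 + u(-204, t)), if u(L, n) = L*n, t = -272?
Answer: 1/79601 ≈ 1.2563e-5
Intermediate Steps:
1/(24113 + u(-204, t)) = 1/(24113 - 204*(-272)) = 1/(24113 + 55488) = 1/79601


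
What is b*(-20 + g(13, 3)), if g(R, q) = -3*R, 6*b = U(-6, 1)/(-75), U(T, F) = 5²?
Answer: 59/18 ≈ 3.2778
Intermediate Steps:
U(T, F) = 25
b = -1/18 (b = (25/(-75))/6 = (25*(-1/75))/6 = (⅙)*(-⅓) = -1/18 ≈ -0.055556)
b*(-20 + g(13, 3)) = -(-20 - 3*13)/18 = -(-20 - 39)/18 = -1/18*(-59) = 59/18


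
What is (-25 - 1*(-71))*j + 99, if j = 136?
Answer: 6355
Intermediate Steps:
(-25 - 1*(-71))*j + 99 = (-25 - 1*(-71))*136 + 99 = (-25 + 71)*136 + 99 = 46*136 + 99 = 6256 + 99 = 6355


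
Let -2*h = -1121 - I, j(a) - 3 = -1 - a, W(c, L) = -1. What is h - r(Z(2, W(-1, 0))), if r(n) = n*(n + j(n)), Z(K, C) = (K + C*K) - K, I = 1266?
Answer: 2395/2 ≈ 1197.5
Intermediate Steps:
j(a) = 2 - a (j(a) = 3 + (-1 - a) = 2 - a)
Z(K, C) = C*K
r(n) = 2*n (r(n) = n*(n + (2 - n)) = n*2 = 2*n)
h = 2387/2 (h = -(-1121 - 1*1266)/2 = -(-1121 - 1266)/2 = -1/2*(-2387) = 2387/2 ≈ 1193.5)
h - r(Z(2, W(-1, 0))) = 2387/2 - 2*(-1*2) = 2387/2 - 2*(-2) = 2387/2 - 1*(-4) = 2387/2 + 4 = 2395/2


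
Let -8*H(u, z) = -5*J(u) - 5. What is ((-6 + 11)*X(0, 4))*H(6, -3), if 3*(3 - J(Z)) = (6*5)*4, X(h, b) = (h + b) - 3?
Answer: -225/2 ≈ -112.50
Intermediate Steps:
X(h, b) = -3 + b + h (X(h, b) = (b + h) - 3 = -3 + b + h)
J(Z) = -37 (J(Z) = 3 - 6*5*4/3 = 3 - 10*4 = 3 - 1/3*120 = 3 - 40 = -37)
H(u, z) = -45/2 (H(u, z) = -(-5*(-37) - 5)/8 = -(185 - 5)/8 = -1/8*180 = -45/2)
((-6 + 11)*X(0, 4))*H(6, -3) = ((-6 + 11)*(-3 + 4 + 0))*(-45/2) = (5*1)*(-45/2) = 5*(-45/2) = -225/2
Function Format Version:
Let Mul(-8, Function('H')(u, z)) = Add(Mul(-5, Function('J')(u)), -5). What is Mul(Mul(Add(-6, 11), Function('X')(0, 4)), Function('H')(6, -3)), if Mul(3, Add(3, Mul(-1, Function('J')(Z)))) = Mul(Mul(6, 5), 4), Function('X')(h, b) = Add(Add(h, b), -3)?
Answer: Rational(-225, 2) ≈ -112.50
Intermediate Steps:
Function('X')(h, b) = Add(-3, b, h) (Function('X')(h, b) = Add(Add(b, h), -3) = Add(-3, b, h))
Function('J')(Z) = -37 (Function('J')(Z) = Add(3, Mul(Rational(-1, 3), Mul(Mul(6, 5), 4))) = Add(3, Mul(Rational(-1, 3), Mul(30, 4))) = Add(3, Mul(Rational(-1, 3), 120)) = Add(3, -40) = -37)
Function('H')(u, z) = Rational(-45, 2) (Function('H')(u, z) = Mul(Rational(-1, 8), Add(Mul(-5, -37), -5)) = Mul(Rational(-1, 8), Add(185, -5)) = Mul(Rational(-1, 8), 180) = Rational(-45, 2))
Mul(Mul(Add(-6, 11), Function('X')(0, 4)), Function('H')(6, -3)) = Mul(Mul(Add(-6, 11), Add(-3, 4, 0)), Rational(-45, 2)) = Mul(Mul(5, 1), Rational(-45, 2)) = Mul(5, Rational(-45, 2)) = Rational(-225, 2)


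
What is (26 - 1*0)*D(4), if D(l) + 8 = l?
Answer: -104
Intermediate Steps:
D(l) = -8 + l
(26 - 1*0)*D(4) = (26 - 1*0)*(-8 + 4) = (26 + 0)*(-4) = 26*(-4) = -104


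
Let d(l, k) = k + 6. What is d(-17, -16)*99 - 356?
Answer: -1346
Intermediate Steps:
d(l, k) = 6 + k
d(-17, -16)*99 - 356 = (6 - 16)*99 - 356 = -10*99 - 356 = -990 - 356 = -1346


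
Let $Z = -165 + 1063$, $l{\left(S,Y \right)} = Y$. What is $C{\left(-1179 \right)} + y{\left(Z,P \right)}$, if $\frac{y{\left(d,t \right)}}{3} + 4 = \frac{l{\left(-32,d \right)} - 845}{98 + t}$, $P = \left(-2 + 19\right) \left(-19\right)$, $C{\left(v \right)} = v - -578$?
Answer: $- \frac{46028}{75} \approx -613.71$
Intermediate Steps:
$C{\left(v \right)} = 578 + v$ ($C{\left(v \right)} = v + 578 = 578 + v$)
$P = -323$ ($P = 17 \left(-19\right) = -323$)
$Z = 898$
$y{\left(d,t \right)} = -12 + \frac{3 \left(-845 + d\right)}{98 + t}$ ($y{\left(d,t \right)} = -12 + 3 \frac{d - 845}{98 + t} = -12 + 3 \frac{-845 + d}{98 + t} = -12 + \frac{3 \left(-845 + d\right)}{98 + t}$)
$C{\left(-1179 \right)} + y{\left(Z,P \right)} = \left(578 - 1179\right) + \frac{3 \left(-1237 + 898 - -1292\right)}{98 - 323} = -601 + \frac{3 \left(-1237 + 898 + 1292\right)}{-225} = -601 + 3 \left(- \frac{1}{225}\right) 953 = -601 - \frac{953}{75} = - \frac{46028}{75}$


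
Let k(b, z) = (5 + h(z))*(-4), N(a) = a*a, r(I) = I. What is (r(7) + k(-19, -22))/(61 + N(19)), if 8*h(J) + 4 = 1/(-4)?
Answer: -87/3376 ≈ -0.025770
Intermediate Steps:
N(a) = a²
h(J) = -17/32 (h(J) = -½ + (⅛)/(-4) = -½ + (⅛)*(-¼) = -½ - 1/32 = -17/32)
k(b, z) = -143/8 (k(b, z) = (5 - 17/32)*(-4) = (143/32)*(-4) = -143/8)
(r(7) + k(-19, -22))/(61 + N(19)) = (7 - 143/8)/(61 + 19²) = -87/(8*(61 + 361)) = -87/8/422 = -87/8*1/422 = -87/3376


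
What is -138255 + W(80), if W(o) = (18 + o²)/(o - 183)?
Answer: -14246683/103 ≈ -1.3832e+5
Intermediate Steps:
W(o) = (18 + o²)/(-183 + o)
-138255 + W(80) = -138255 + (18 + 80²)/(-183 + 80) = -138255 + (18 + 6400)/(-103) = -138255 - 1/103*6418 = -138255 - 6418/103 = -14246683/103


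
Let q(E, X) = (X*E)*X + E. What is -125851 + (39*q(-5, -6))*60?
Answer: -558751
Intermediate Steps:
q(E, X) = E + E*X² (q(E, X) = (E*X)*X + E = E*X² + E = E + E*X²)
-125851 + (39*q(-5, -6))*60 = -125851 + (39*(-5*(1 + (-6)²)))*60 = -125851 + (39*(-5*(1 + 36)))*60 = -125851 + (39*(-5*37))*60 = -125851 + (39*(-185))*60 = -125851 - 7215*60 = -125851 - 432900 = -558751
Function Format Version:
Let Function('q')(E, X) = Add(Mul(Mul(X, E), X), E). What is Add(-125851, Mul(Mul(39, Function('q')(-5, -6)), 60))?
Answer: -558751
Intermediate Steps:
Function('q')(E, X) = Add(E, Mul(E, Pow(X, 2))) (Function('q')(E, X) = Add(Mul(Mul(E, X), X), E) = Add(Mul(E, Pow(X, 2)), E) = Add(E, Mul(E, Pow(X, 2))))
Add(-125851, Mul(Mul(39, Function('q')(-5, -6)), 60)) = Add(-125851, Mul(Mul(39, Mul(-5, Add(1, Pow(-6, 2)))), 60)) = Add(-125851, Mul(Mul(39, Mul(-5, Add(1, 36))), 60)) = Add(-125851, Mul(Mul(39, Mul(-5, 37)), 60)) = Add(-125851, Mul(Mul(39, -185), 60)) = Add(-125851, Mul(-7215, 60)) = Add(-125851, -432900) = -558751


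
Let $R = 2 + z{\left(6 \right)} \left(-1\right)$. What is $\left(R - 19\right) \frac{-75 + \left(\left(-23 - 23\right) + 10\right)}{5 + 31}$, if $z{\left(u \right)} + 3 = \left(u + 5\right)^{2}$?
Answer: $\frac{1665}{4} \approx 416.25$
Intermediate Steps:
$z{\left(u \right)} = -3 + \left(5 + u\right)^{2}$ ($z{\left(u \right)} = -3 + \left(u + 5\right)^{2} = -3 + \left(5 + u\right)^{2}$)
$R = -116$ ($R = 2 + \left(-3 + \left(5 + 6\right)^{2}\right) \left(-1\right) = 2 + \left(-3 + 11^{2}\right) \left(-1\right) = 2 + \left(-3 + 121\right) \left(-1\right) = 2 + 118 \left(-1\right) = 2 - 118 = -116$)
$\left(R - 19\right) \frac{-75 + \left(\left(-23 - 23\right) + 10\right)}{5 + 31} = \left(-116 - 19\right) \frac{-75 + \left(\left(-23 - 23\right) + 10\right)}{5 + 31} = - 135 \frac{-75 + \left(-46 + 10\right)}{36} = - 135 \left(-75 - 36\right) \frac{1}{36} = - 135 \left(\left(-111\right) \frac{1}{36}\right) = \left(-135\right) \left(- \frac{37}{12}\right) = \frac{1665}{4}$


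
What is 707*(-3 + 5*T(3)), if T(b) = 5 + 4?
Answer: 29694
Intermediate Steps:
T(b) = 9
707*(-3 + 5*T(3)) = 707*(-3 + 5*9) = 707*(-3 + 45) = 707*42 = 29694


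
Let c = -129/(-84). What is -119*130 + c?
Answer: -433117/28 ≈ -15468.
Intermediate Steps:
c = 43/28 (c = -129*(-1/84) = 43/28 ≈ 1.5357)
-119*130 + c = -119*130 + 43/28 = -15470 + 43/28 = -433117/28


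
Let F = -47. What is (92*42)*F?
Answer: -181608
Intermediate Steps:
(92*42)*F = (92*42)*(-47) = 3864*(-47) = -181608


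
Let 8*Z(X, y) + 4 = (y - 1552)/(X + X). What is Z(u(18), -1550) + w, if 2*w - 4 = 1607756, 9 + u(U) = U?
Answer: 19292591/24 ≈ 8.0386e+5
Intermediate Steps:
u(U) = -9 + U
Z(X, y) = -½ + (-1552 + y)/(16*X) (Z(X, y) = -½ + ((y - 1552)/(X + X))/8 = -½ + ((-1552 + y)/((2*X)))/8 = -½ + ((-1552 + y)*(1/(2*X)))/8 = -½ + ((-1552 + y)/(2*X))/8 = -½ + (-1552 + y)/(16*X))
w = 803880 (w = 2 + (½)*1607756 = 2 + 803878 = 803880)
Z(u(18), -1550) + w = (-1552 - 1550 - 8*(-9 + 18))/(16*(-9 + 18)) + 803880 = (1/16)*(-1552 - 1550 - 8*9)/9 + 803880 = (1/16)*(⅑)*(-1552 - 1550 - 72) + 803880 = (1/16)*(⅑)*(-3174) + 803880 = -529/24 + 803880 = 19292591/24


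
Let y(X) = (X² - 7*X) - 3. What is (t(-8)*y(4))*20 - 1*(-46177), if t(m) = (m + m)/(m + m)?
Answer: 45877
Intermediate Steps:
y(X) = -3 + X² - 7*X
t(m) = 1 (t(m) = (2*m)/((2*m)) = (2*m)*(1/(2*m)) = 1)
(t(-8)*y(4))*20 - 1*(-46177) = (1*(-3 + 4² - 7*4))*20 - 1*(-46177) = (1*(-3 + 16 - 28))*20 + 46177 = (1*(-15))*20 + 46177 = -15*20 + 46177 = -300 + 46177 = 45877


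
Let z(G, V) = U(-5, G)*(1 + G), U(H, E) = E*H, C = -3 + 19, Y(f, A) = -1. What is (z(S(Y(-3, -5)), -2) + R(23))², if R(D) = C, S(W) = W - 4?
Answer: 7056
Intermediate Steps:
C = 16
S(W) = -4 + W
R(D) = 16
z(G, V) = -5*G*(1 + G) (z(G, V) = (G*(-5))*(1 + G) = (-5*G)*(1 + G) = -5*G*(1 + G))
(z(S(Y(-3, -5)), -2) + R(23))² = (-5*(-4 - 1)*(1 + (-4 - 1)) + 16)² = (-5*(-5)*(1 - 5) + 16)² = (-5*(-5)*(-4) + 16)² = (-100 + 16)² = (-84)² = 7056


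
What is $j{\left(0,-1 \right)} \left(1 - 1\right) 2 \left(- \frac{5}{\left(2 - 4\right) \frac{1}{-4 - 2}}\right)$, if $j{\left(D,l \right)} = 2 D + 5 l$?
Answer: $0$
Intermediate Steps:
$j{\left(0,-1 \right)} \left(1 - 1\right) 2 \left(- \frac{5}{\left(2 - 4\right) \frac{1}{-4 - 2}}\right) = \left(2 \cdot 0 + 5 \left(-1\right)\right) \left(1 - 1\right) 2 \left(- \frac{5}{\left(2 - 4\right) \frac{1}{-4 - 2}}\right) = \left(0 - 5\right) 0 \cdot 2 \left(- \frac{5}{\left(-2\right) \frac{1}{-6}}\right) = \left(-5\right) 0 \left(- \frac{5}{\left(-2\right) \left(- \frac{1}{6}\right)}\right) = 0 \left(- 5 \frac{1}{\frac{1}{3}}\right) = 0 \left(\left(-5\right) 3\right) = 0 \left(-15\right) = 0$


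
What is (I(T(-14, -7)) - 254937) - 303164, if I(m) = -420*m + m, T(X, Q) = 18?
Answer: -565643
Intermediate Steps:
I(m) = -419*m
(I(T(-14, -7)) - 254937) - 303164 = (-419*18 - 254937) - 303164 = (-7542 - 254937) - 303164 = -262479 - 303164 = -565643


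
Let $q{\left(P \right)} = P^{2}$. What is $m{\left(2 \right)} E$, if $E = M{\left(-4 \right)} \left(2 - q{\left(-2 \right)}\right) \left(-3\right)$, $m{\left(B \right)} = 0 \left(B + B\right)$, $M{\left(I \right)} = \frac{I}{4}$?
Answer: $0$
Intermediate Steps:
$M{\left(I \right)} = \frac{I}{4}$ ($M{\left(I \right)} = I \frac{1}{4} = \frac{I}{4}$)
$m{\left(B \right)} = 0$ ($m{\left(B \right)} = 0 \cdot 2 B = 0$)
$E = -6$ ($E = \frac{1}{4} \left(-4\right) \left(2 - \left(-2\right)^{2}\right) \left(-3\right) = - (2 - 4) \left(-3\right) = \left(-1\right) \left(-2\right) \left(-3\right) = 2 \left(-3\right) = -6$)
$m{\left(2 \right)} E = 0 \left(-6\right) = 0$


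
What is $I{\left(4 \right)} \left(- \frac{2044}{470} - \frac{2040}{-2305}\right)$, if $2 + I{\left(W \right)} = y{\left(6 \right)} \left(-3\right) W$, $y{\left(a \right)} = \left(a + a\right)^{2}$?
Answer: $\frac{129840652}{21667} \approx 5992.6$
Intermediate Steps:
$y{\left(a \right)} = 4 a^{2}$ ($y{\left(a \right)} = \left(2 a\right)^{2} = 4 a^{2}$)
$I{\left(W \right)} = -2 - 432 W$ ($I{\left(W \right)} = -2 + 4 \cdot 6^{2} \left(-3\right) W = -2 + 4 \cdot 36 \left(-3\right) W = -2 + 144 \left(-3\right) W = -2 - 432 W$)
$I{\left(4 \right)} \left(- \frac{2044}{470} - \frac{2040}{-2305}\right) = \left(-2 - 1728\right) \left(- \frac{2044}{470} - \frac{2040}{-2305}\right) = \left(-2 - 1728\right) \left(\left(-2044\right) \frac{1}{470} - - \frac{408}{461}\right) = - 1730 \left(- \frac{1022}{235} + \frac{408}{461}\right) = \left(-1730\right) \left(- \frac{375262}{108335}\right) = \frac{129840652}{21667}$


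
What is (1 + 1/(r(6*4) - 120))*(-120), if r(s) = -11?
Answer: -15600/131 ≈ -119.08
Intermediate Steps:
(1 + 1/(r(6*4) - 120))*(-120) = (1 + 1/(-11 - 120))*(-120) = (1 + 1/(-131))*(-120) = (1 - 1/131)*(-120) = (130/131)*(-120) = -15600/131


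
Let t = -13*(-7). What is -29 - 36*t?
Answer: -3305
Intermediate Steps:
t = 91
-29 - 36*t = -29 - 36*91 = -29 - 3276 = -3305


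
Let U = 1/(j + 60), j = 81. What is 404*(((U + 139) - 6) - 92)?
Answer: 2335928/141 ≈ 16567.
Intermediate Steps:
U = 1/141 (U = 1/(81 + 60) = 1/141 ≈ 0.0070922)
404*(((U + 139) - 6) - 92) = 404*(((1/141 + 139) - 6) - 92) = 404*((19600/141 - 6) - 92) = 404*(18754/141 - 92) = 404*(5782/141) = 2335928/141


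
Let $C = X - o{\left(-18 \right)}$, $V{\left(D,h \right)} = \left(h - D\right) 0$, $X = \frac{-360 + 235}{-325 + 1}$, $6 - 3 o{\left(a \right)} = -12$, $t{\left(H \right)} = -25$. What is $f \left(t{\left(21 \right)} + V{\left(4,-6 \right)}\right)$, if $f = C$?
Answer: $\frac{45475}{324} \approx 140.35$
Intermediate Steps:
$o{\left(a \right)} = 6$ ($o{\left(a \right)} = 2 - -4 = 2 + 4 = 6$)
$X = \frac{125}{324}$ ($X = - \frac{125}{-324} = \left(-125\right) \left(- \frac{1}{324}\right) = \frac{125}{324} \approx 0.3858$)
$V{\left(D,h \right)} = 0$
$C = - \frac{1819}{324}$ ($C = \frac{125}{324} - 6 = - \frac{1819}{324} \approx -5.6142$)
$f = - \frac{1819}{324} \approx -5.6142$
$f \left(t{\left(21 \right)} + V{\left(4,-6 \right)}\right) = - \frac{1819 \left(-25 + 0\right)}{324} = \left(- \frac{1819}{324}\right) \left(-25\right) = \frac{45475}{324}$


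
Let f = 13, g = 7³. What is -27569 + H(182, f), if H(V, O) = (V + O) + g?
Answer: -27031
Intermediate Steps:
g = 343
H(V, O) = 343 + O + V (H(V, O) = (V + O) + 343 = (O + V) + 343 = 343 + O + V)
-27569 + H(182, f) = -27569 + (343 + 13 + 182) = -27569 + 538 = -27031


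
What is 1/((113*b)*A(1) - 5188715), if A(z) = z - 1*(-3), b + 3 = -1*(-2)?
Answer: -1/5189167 ≈ -1.9271e-7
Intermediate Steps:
b = -1 (b = -3 - 1*(-2) = -3 + 2 = -1)
A(z) = 3 + z (A(z) = z + 3 = 3 + z)
1/((113*b)*A(1) - 5188715) = 1/((113*(-1))*(3 + 1) - 5188715) = 1/(-113*4 - 5188715) = 1/(-452 - 5188715) = 1/(-5189167) = -1/5189167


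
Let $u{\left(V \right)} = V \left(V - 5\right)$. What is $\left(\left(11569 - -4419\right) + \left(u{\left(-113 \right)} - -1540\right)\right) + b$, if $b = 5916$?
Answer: $36778$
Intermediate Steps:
$u{\left(V \right)} = V \left(-5 + V\right)$
$\left(\left(11569 - -4419\right) + \left(u{\left(-113 \right)} - -1540\right)\right) + b = \left(\left(11569 - -4419\right) - \left(-1540 + 113 \left(-5 - 113\right)\right)\right) + 5916 = \left(\left(11569 + 4419\right) + \left(\left(-113\right) \left(-118\right) + 1540\right)\right) + 5916 = \left(15988 + \left(13334 + 1540\right)\right) + 5916 = \left(15988 + 14874\right) + 5916 = 30862 + 5916 = 36778$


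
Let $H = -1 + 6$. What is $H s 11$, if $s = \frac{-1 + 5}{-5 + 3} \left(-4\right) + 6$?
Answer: $770$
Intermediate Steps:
$H = 5$
$s = 14$ ($s = \frac{4}{-2} \left(-4\right) + 6 = 4 \left(- \frac{1}{2}\right) \left(-4\right) + 6 = \left(-2\right) \left(-4\right) + 6 = 8 + 6 = 14$)
$H s 11 = 5 \cdot 14 \cdot 11 = 70 \cdot 11 = 770$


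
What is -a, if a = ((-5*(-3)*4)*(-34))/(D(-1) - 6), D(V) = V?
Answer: -2040/7 ≈ -291.43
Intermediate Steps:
a = 2040/7 (a = ((-5*(-3)*4)*(-34))/(-1 - 6) = ((15*4)*(-34))/(-7) = (60*(-34))*(-⅐) = -2040*(-⅐) = 2040/7 ≈ 291.43)
-a = -1*2040/7 = -2040/7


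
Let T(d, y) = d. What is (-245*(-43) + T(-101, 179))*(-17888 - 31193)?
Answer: -512111154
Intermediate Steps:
(-245*(-43) + T(-101, 179))*(-17888 - 31193) = (-245*(-43) - 101)*(-17888 - 31193) = (10535 - 101)*(-49081) = 10434*(-49081) = -512111154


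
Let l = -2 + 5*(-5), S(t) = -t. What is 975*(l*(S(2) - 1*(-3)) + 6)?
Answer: -20475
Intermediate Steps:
l = -27 (l = -2 - 25 = -27)
975*(l*(S(2) - 1*(-3)) + 6) = 975*(-27*(-1*2 - 1*(-3)) + 6) = 975*(-27*(-2 + 3) + 6) = 975*(-27*1 + 6) = 975*(-27 + 6) = 975*(-21) = -20475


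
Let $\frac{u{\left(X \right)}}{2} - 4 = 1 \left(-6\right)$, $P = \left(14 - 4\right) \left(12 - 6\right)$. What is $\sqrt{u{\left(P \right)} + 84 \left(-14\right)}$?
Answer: $2 i \sqrt{295} \approx 34.351 i$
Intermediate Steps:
$P = 60$ ($P = 10 \cdot 6 = 60$)
$u{\left(X \right)} = -4$ ($u{\left(X \right)} = 8 + 2 \cdot 1 \left(-6\right) = 8 + 2 \left(-6\right) = 8 - 12 = -4$)
$\sqrt{u{\left(P \right)} + 84 \left(-14\right)} = \sqrt{-4 + 84 \left(-14\right)} = \sqrt{-4 - 1176} = \sqrt{-1180} = 2 i \sqrt{295}$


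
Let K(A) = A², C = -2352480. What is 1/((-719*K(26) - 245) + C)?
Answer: -1/2838769 ≈ -3.5227e-7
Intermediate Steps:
1/((-719*K(26) - 245) + C) = 1/((-719*26² - 245) - 2352480) = 1/((-719*676 - 245) - 2352480) = 1/((-486044 - 245) - 2352480) = 1/(-486289 - 2352480) = 1/(-2838769) = -1/2838769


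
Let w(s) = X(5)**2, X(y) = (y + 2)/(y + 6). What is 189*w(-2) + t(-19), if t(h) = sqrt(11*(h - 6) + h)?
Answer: 9261/121 + 7*I*sqrt(6) ≈ 76.537 + 17.146*I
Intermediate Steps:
X(y) = (2 + y)/(6 + y)
t(h) = sqrt(-66 + 12*h) (t(h) = sqrt(11*(-6 + h) + h) = sqrt((-66 + 11*h) + h) = sqrt(-66 + 12*h))
w(s) = 49/121 (w(s) = ((2 + 5)/(6 + 5))**2 = (7/11)**2 = 49/121)
189*w(-2) + t(-19) = 189*(49/121) + sqrt(-66 + 12*(-19)) = 9261/121 + sqrt(-66 - 228) = 9261/121 + sqrt(-294) = 9261/121 + 7*I*sqrt(6)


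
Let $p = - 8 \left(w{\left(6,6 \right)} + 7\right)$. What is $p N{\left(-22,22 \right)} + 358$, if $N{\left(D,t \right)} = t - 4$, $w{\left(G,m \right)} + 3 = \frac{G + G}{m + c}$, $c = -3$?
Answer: $-794$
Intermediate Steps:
$w{\left(G,m \right)} = -3 + \frac{2 G}{-3 + m}$ ($w{\left(G,m \right)} = -3 + \frac{G + G}{m - 3} = -3 + \frac{2 G}{-3 + m}$)
$p = -64$ ($p = - 8 \left(\frac{9 - 18 + 2 \cdot 6}{-3 + 6} + 7\right) = - 8 \left(\frac{9 - 18 + 12}{3} + 7\right) = - 8 \left(\frac{1}{3} \cdot 3 + 7\right) = - 8 \left(1 + 7\right) = \left(-8\right) 8 = -64$)
$N{\left(D,t \right)} = -4 + t$
$p N{\left(-22,22 \right)} + 358 = - 64 \left(-4 + 22\right) + 358 = \left(-64\right) 18 + 358 = -1152 + 358 = -794$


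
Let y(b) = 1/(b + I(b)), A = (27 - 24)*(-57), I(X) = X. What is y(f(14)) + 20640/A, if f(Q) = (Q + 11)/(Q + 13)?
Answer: -342461/2850 ≈ -120.16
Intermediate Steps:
f(Q) = (11 + Q)/(13 + Q)
A = -171 (A = 3*(-57) = -171)
y(b) = 1/(2*b) (y(b) = 1/(b + b) = 1/(2*b))
y(f(14)) + 20640/A = 1/(2*(((11 + 14)/(13 + 14)))) + 20640/(-171) = 1/(2*((25/27))) + 20640*(-1/171) = 1/(2*(((1/27)*25))) - 6880/57 = 1/(2*(25/27)) - 6880/57 = (1/2)*(27/25) - 6880/57 = 27/50 - 6880/57 = -342461/2850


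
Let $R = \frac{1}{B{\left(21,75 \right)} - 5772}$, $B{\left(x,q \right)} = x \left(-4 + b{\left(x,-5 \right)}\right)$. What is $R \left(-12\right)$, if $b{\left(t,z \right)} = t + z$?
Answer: $\frac{1}{460} \approx 0.0021739$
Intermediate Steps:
$B{\left(x,q \right)} = x \left(-9 + x\right)$ ($B{\left(x,q \right)} = x \left(-4 + \left(x - 5\right)\right) = x \left(-4 + \left(-5 + x\right)\right) = x \left(-9 + x\right)$)
$R = - \frac{1}{5520}$ ($R = \frac{1}{21 \left(-9 + 21\right) - 5772} = \frac{1}{21 \cdot 12 - 5772} = \frac{1}{252 - 5772} = \frac{1}{-5520} = - \frac{1}{5520} \approx -0.00018116$)
$R \left(-12\right) = \left(- \frac{1}{5520}\right) \left(-12\right) = \frac{1}{460}$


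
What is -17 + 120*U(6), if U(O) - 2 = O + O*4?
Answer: 3823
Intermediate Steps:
U(O) = 2 + 5*O (U(O) = 2 + (O + O*4) = 2 + (O + 4*O) = 2 + 5*O)
-17 + 120*U(6) = -17 + 120*(2 + 5*6) = -17 + 120*(2 + 30) = -17 + 120*32 = -17 + 3840 = 3823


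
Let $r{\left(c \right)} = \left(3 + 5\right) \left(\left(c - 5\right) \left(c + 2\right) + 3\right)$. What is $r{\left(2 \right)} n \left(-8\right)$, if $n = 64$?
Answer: $36864$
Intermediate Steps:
$r{\left(c \right)} = 24 + 8 \left(-5 + c\right) \left(2 + c\right)$ ($r{\left(c \right)} = 8 \left(\left(-5 + c\right) \left(2 + c\right) + 3\right) = 8 \left(3 + \left(-5 + c\right) \left(2 + c\right)\right) = 24 + 8 \left(-5 + c\right) \left(2 + c\right)$)
$r{\left(2 \right)} n \left(-8\right) = \left(-56 - 48 + 8 \cdot 2^{2}\right) 64 \left(-8\right) = \left(-56 - 48 + 8 \cdot 4\right) 64 \left(-8\right) = \left(-56 - 48 + 32\right) 64 \left(-8\right) = \left(-72\right) 64 \left(-8\right) = \left(-4608\right) \left(-8\right) = 36864$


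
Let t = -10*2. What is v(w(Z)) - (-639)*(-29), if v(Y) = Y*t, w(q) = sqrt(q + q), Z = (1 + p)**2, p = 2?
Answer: -18531 - 60*sqrt(2) ≈ -18616.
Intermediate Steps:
Z = 9 (Z = (1 + 2)**2 = 3**2 = 9)
t = -20
w(q) = sqrt(2)*sqrt(q) (w(q) = sqrt(2*q) = sqrt(2)*sqrt(q))
v(Y) = -20*Y (v(Y) = Y*(-20) = -20*Y)
v(w(Z)) - (-639)*(-29) = -20*sqrt(2)*sqrt(9) - (-639)*(-29) = -20*sqrt(2)*3 - 1*18531 = -60*sqrt(2) - 18531 = -18531 - 60*sqrt(2)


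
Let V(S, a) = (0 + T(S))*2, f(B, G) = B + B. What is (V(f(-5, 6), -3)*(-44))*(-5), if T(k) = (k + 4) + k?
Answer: -7040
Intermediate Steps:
f(B, G) = 2*B
T(k) = 4 + 2*k (T(k) = (4 + k) + k = 4 + 2*k)
V(S, a) = 8 + 4*S (V(S, a) = (0 + (4 + 2*S))*2 = (4 + 2*S)*2 = 8 + 4*S)
(V(f(-5, 6), -3)*(-44))*(-5) = ((8 + 4*(2*(-5)))*(-44))*(-5) = ((8 + 4*(-10))*(-44))*(-5) = ((8 - 40)*(-44))*(-5) = -32*(-44)*(-5) = 1408*(-5) = -7040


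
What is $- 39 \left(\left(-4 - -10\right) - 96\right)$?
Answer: $3510$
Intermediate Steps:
$- 39 \left(\left(-4 - -10\right) - 96\right) = - 39 \left(\left(-4 + 10\right) - 96\right) = - 39 \left(6 - 96\right) = \left(-39\right) \left(-90\right) = 3510$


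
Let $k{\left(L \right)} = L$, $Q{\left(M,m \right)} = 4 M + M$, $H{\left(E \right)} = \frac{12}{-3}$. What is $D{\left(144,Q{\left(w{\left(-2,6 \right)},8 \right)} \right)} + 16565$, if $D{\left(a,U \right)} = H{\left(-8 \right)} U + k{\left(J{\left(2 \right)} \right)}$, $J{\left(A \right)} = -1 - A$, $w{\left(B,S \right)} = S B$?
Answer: $16802$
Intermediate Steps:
$w{\left(B,S \right)} = B S$
$H{\left(E \right)} = -4$ ($H{\left(E \right)} = 12 \left(- \frac{1}{3}\right) = -4$)
$Q{\left(M,m \right)} = 5 M$
$D{\left(a,U \right)} = -3 - 4 U$ ($D{\left(a,U \right)} = - 4 U - 3 = -3 - 4 U$)
$D{\left(144,Q{\left(w{\left(-2,6 \right)},8 \right)} \right)} + 16565 = \left(-3 - 4 \cdot 5 \left(\left(-2\right) 6\right)\right) + 16565 = \left(-3 - 4 \cdot 5 \left(-12\right)\right) + 16565 = \left(-3 - -240\right) + 16565 = \left(-3 + 240\right) + 16565 = 237 + 16565 = 16802$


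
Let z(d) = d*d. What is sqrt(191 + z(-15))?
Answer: 4*sqrt(26) ≈ 20.396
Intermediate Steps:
z(d) = d**2
sqrt(191 + z(-15)) = sqrt(191 + (-15)**2) = sqrt(191 + 225) = sqrt(416) = 4*sqrt(26)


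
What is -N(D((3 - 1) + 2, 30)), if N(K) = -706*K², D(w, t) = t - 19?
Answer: 85426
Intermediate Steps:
D(w, t) = -19 + t
-N(D((3 - 1) + 2, 30)) = -(-706)*(-19 + 30)² = -(-706)*11² = -(-706)*121 = -1*(-85426) = 85426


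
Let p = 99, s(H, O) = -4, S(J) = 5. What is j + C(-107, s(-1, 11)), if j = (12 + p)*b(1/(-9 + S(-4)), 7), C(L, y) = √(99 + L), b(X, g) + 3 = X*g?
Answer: -2109/4 + 2*I*√2 ≈ -527.25 + 2.8284*I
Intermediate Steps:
b(X, g) = -3 + X*g
j = -2109/4 (j = (12 + 99)*(-3 + 7/(-9 + 5)) = 111*(-3 + 7/(-4)) = 111*(-3 - ¼*7) = 111*(-3 - 7/4) = 111*(-19/4) = -2109/4 ≈ -527.25)
j + C(-107, s(-1, 11)) = -2109/4 + √(99 - 107) = -2109/4 + √(-8) = -2109/4 + 2*I*√2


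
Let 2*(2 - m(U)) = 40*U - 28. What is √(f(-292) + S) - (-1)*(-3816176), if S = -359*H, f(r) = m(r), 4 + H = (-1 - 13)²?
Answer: -3816176 + 12*I*√438 ≈ -3.8162e+6 + 251.14*I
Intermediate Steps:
H = 192 (H = -4 + (-1 - 13)² = -4 + (-14)² = -4 + 196 = 192)
m(U) = 16 - 20*U (m(U) = 2 - (40*U - 28)/2 = 2 - (-28 + 40*U)/2 = 2 + (14 - 20*U) = 16 - 20*U)
f(r) = 16 - 20*r
S = -68928 (S = -359*192 = -68928)
√(f(-292) + S) - (-1)*(-3816176) = √((16 - 20*(-292)) - 68928) - (-1)*(-3816176) = √((16 + 5840) - 68928) - 1*3816176 = √(5856 - 68928) - 3816176 = √(-63072) - 3816176 = 12*I*√438 - 3816176 = -3816176 + 12*I*√438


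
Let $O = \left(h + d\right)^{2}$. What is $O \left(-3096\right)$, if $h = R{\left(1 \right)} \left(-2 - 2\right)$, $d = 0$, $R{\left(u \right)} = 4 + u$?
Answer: $-1238400$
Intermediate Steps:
$h = -20$ ($h = \left(4 + 1\right) \left(-2 - 2\right) = 5 \left(-4\right) = -20$)
$O = 400$ ($O = \left(-20 + 0\right)^{2} = \left(-20\right)^{2} = 400$)
$O \left(-3096\right) = 400 \left(-3096\right) = -1238400$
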